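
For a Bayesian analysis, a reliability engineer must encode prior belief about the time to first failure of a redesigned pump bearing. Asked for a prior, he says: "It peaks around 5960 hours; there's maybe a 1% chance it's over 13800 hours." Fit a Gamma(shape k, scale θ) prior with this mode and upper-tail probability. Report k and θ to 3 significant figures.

k ≈ 7.77, θ ≈ 881

Gamma(k,θ) with k>1 has mode (k−1)θ, so θ = 5960/(k−1).
Need P(X < 13800) = 0.99 with θ tied to k this way. Start at k = 2, θ = 5960: P(X<13800) ≈ 0.673.
Too low — raise k to concentrate. Iterating converges to k ≈ 7.77.
Then θ = 5960/(7.77−1) ≈ 881.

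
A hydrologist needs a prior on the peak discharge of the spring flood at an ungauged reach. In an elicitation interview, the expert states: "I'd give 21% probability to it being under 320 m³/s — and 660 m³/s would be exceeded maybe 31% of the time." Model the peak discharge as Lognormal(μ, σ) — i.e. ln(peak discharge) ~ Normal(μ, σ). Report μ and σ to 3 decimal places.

μ ≈ 6.217, σ ≈ 0.556

If T ~ Lognormal(μ,σ) then ln T ~ Normal(μ,σ), so the p-quantile of ln T is μ + z_p·σ.
ln(320) = 5.768 and ln(660) = 6.492; z_{0.21} = -0.8064, z_{0.69} = 0.4959.
σ = (6.492 − 5.768)/(0.4959 − (-0.8064)) = 0.556.
μ = 5.768 − (-0.8064)·0.556 = 6.217.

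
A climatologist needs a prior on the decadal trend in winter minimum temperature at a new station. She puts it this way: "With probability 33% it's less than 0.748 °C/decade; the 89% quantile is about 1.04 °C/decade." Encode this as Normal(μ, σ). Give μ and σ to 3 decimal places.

For Normal(μ,σ), the p-quantile is μ + z_p·σ. Here z_{0.33} = -0.4399, z_{0.89} = 1.227.
So 0.748 = μ − 0.4399σ and 1.04 = μ + 1.227σ.
Subtracting: σ = (1.04 − 0.748)/(1.227 − (-0.4399)) = 0.175.
Then μ = 0.748 − (-0.4399)·0.175 = 0.825.

μ = 0.825, σ = 0.175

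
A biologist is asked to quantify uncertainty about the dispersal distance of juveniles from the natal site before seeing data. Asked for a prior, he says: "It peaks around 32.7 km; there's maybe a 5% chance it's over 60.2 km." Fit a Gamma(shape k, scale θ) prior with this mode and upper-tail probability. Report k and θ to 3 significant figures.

Gamma(k,θ) with k>1 has mode (k−1)θ, so θ = 32.7/(k−1).
Need P(X < 60.2) = 0.95 with θ tied to k this way. Start at k = 2, θ = 32.7: P(X<60.2) ≈ 0.549.
Too low — raise k to concentrate. Iterating converges to k ≈ 8.48.
Then θ = 32.7/(8.48−1) ≈ 4.37.

k ≈ 8.48, θ ≈ 4.37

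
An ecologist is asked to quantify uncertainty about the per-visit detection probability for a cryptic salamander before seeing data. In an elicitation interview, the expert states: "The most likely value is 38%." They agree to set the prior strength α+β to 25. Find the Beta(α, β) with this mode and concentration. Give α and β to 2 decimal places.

α = 9.74, β = 15.26

For α,β > 1 the Beta mode is (α−1)/(α+β−2). With α+β = 25, the mode is (α−1)/23.
Set (α−1)/23 = 0.38 → α = 1 + 0.38·23 = 9.74.
β = 25 − α = 15.26.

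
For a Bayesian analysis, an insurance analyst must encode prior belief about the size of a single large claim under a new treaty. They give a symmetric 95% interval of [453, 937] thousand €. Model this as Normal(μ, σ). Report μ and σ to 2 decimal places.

μ = 695.00, σ = 123.47

A symmetric 95% interval runs μ ± z·σ with z = 1.96.
Half-width = 242, so σ = 242/1.96 = 123.47.
μ is the interval midpoint, 695.00.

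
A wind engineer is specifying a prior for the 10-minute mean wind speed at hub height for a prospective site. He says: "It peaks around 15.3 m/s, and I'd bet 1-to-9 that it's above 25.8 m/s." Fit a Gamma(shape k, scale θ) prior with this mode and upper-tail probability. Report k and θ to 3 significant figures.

Gamma(k,θ) with k>1 has mode (k−1)θ, so θ = 15.3/(k−1).
Need P(X < 25.8) = 0.9 with θ tied to k this way. Start at k = 2, θ = 15.3: P(X<25.8) ≈ 0.502.
Too low — raise k to concentrate. Iterating converges to k ≈ 7.93.
Then θ = 15.3/(7.93−1) ≈ 2.21.

k ≈ 7.93, θ ≈ 2.21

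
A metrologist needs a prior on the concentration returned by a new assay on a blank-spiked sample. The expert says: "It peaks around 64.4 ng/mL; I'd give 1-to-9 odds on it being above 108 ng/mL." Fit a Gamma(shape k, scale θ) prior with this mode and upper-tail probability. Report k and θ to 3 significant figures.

k ≈ 8.07, θ ≈ 9.11

Gamma(k,θ) with k>1 has mode (k−1)θ, so θ = 64.4/(k−1).
Need P(X < 108) = 0.9 with θ tied to k this way. Start at k = 2, θ = 64.4: P(X<108) ≈ 0.500.
Too low — raise k to concentrate. Iterating converges to k ≈ 8.07.
Then θ = 64.4/(8.07−1) ≈ 9.11.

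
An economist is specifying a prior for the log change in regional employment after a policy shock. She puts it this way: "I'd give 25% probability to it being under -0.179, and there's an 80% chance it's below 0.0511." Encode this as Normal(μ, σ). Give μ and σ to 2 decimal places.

μ = -0.08, σ = 0.15

The p-quantile of Normal(μ,σ) is μ + z_p·σ, with z_{0.25} = -0.6745 and z_{0.8} = 0.8416.
Eliminate σ: μ = (z₂·x₁ − z₁·x₂)/(z₂ − z₁) = (0.8416·-0.179 − (-0.6745)·0.0511)/1.516 = -0.08.
Then σ = (x₂ − x₁)/(z₂ − z₁) = (0.0511 − -0.179)/1.516 = 0.15.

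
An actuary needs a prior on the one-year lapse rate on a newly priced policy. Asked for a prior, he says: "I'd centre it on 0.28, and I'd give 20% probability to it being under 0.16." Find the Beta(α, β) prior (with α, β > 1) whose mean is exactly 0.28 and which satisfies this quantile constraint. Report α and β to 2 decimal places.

α ≈ 2.88, β ≈ 7.40

With mean 0.28 fixed, write α = 0.28s, β = 0.72s where s = α+β.
Need P(θ < 0.16) = 0.2 under Beta(0.28s, 0.72s). Normal approximation: (q−m)/√(m(1−m)/s) ≈ z_{0.2} = -0.842, so s ≈ 0.28·0.72·(-0.842)²/(0.16−0.28)² = 9.9.
At s = 9.9: P(θ<0.16) ≈ 0.206. Adjusting to match 0.2 gives s ≈ 10.28.
So α = 0.28·10.28 ≈ 2.88, β = 0.72·10.28 ≈ 7.40.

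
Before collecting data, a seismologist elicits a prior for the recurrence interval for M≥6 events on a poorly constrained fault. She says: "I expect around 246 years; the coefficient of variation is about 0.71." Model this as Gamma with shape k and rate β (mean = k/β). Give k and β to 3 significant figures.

For Gamma(k, rate β): mean = k/β, variance = k/β², so CV = 1/√k.
CV = 0.71, hence k = 1/CV² = 1.98.
Then β = k/mean = 1.98/246 = 0.00806.

k ≈ 1.98, β ≈ 0.00806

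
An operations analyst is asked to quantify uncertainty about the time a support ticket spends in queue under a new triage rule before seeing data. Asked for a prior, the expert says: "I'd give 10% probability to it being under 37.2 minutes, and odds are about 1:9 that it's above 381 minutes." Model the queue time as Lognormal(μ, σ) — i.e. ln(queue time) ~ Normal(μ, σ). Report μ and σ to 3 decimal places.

If T ~ Lognormal(μ,σ) then ln T ~ Normal(μ,σ), so the p-quantile of ln T is μ + z_p·σ.
ln(37.2) = 3.616 and ln(381) = 5.943; z_{0.1} = -1.282, z_{0.9} = 1.282.
σ = (5.943 − 3.616)/(1.282 − (-1.282)) = 0.908.
μ = 3.616 − (-1.282)·0.908 = 4.780.

μ ≈ 4.780, σ ≈ 0.908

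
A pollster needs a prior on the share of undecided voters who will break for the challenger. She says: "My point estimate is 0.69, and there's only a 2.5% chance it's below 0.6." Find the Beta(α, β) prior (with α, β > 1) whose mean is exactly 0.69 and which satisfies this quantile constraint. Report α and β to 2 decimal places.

With mean 0.69 fixed, write α = 0.69s, β = 0.31s where s = α+β.
Need P(θ < 0.6) = 0.025 under Beta(0.69s, 0.31s). Normal approximation: (q−m)/√(m(1−m)/s) ≈ z_{0.025} = -1.96, so s ≈ 0.69·0.31·(-1.96)²/(0.6−0.69)² = 101.4.
At s = 101.4: P(θ<0.6) ≈ 0.029. Adjusting to match 0.025 gives s ≈ 107.85.
So α = 0.69·107.85 ≈ 74.42, β = 0.31·107.85 ≈ 33.43.

α ≈ 74.42, β ≈ 33.43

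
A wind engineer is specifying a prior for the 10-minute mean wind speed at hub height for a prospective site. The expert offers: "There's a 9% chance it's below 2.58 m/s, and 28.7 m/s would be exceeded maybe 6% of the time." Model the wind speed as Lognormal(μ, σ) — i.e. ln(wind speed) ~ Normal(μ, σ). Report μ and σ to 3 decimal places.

μ ≈ 2.063, σ ≈ 0.832

If T ~ Lognormal(μ,σ) then ln T ~ Normal(μ,σ), so the p-quantile of ln T is μ + z_p·σ.
ln(2.58) = 0.9478 and ln(28.7) = 3.357; z_{0.09} = -1.341, z_{0.94} = 1.555.
σ = (3.357 − 0.9478)/(1.555 − (-1.341)) = 0.832.
μ = 0.9478 − (-1.341)·0.832 = 2.063.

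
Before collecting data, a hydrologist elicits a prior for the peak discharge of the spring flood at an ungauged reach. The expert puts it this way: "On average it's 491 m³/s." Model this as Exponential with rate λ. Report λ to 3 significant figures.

λ ≈ 0.00204

Exponential mean = 1/λ, so λ = 1/491.0 = 0.00204.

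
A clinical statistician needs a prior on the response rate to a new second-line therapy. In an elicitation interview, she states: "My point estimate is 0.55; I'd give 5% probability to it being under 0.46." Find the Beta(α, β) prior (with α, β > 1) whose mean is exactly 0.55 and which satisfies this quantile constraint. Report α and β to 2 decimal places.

α ≈ 45.69, β ≈ 37.38

With mean 0.55 fixed, write α = 0.55s, β = 0.45s where s = α+β.
Need P(θ < 0.46) = 0.05 under Beta(0.55s, 0.45s). Normal approximation: (q−m)/√(m(1−m)/s) ≈ z_{0.05} = -1.64, so s ≈ 0.55·0.45·(-1.64)²/(0.46−0.55)² = 82.7.
At s = 82.7: P(θ<0.46) ≈ 0.050. Adjusting to match 0.05 gives s ≈ 83.08.
So α = 0.55·83.08 ≈ 45.69, β = 0.45·83.08 ≈ 37.38.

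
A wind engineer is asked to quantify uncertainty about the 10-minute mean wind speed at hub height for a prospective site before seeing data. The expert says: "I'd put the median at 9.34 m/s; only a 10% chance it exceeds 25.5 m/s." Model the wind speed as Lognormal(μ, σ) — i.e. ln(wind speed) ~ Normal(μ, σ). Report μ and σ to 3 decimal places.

If T ~ Lognormal(μ,σ) then ln T ~ Normal(μ,σ), so the p-quantile of ln T is μ + z_p·σ.
ln(9.34) = 2.234 and ln(25.5) = 3.239; z_{0.5} = 0, z_{0.9} = 1.282.
σ = (3.239 − 2.234)/(1.282 − (0)) = 0.784.
μ = 2.234 − (0)·0.784 = 2.234.

μ ≈ 2.234, σ ≈ 0.784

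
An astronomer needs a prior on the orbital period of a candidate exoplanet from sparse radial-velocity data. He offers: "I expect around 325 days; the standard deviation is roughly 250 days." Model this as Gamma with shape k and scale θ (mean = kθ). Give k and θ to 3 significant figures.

For Gamma(k, scale θ): mean = kθ, variance = kθ², so CV = 1/√k.
CV = SD/mean = 250/325 = 0.7692, hence k = 1/CV² = 1.69.
Then θ = mean/k = 325/1.69 = 192.

k ≈ 1.69, θ ≈ 192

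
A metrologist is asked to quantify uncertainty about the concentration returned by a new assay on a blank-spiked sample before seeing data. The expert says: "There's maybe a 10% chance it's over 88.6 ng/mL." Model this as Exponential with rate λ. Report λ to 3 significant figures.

λ ≈ 0.026

P(T > 88.6) = e^(−λ·88.6) = 0.1, so λ = −ln(0.1)/88.6 = 0.026.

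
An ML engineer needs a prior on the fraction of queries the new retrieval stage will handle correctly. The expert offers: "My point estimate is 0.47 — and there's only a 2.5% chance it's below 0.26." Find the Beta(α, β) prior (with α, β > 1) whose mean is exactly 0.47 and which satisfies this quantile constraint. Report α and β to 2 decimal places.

α ≈ 9.22, β ≈ 10.39

With mean 0.47 fixed, write α = 0.47s, β = 0.53s where s = α+β.
Need P(θ < 0.26) = 0.025 under Beta(0.47s, 0.53s). Normal approximation: (q−m)/√(m(1−m)/s) ≈ z_{0.025} = -1.96, so s ≈ 0.47·0.53·(-1.96)²/(0.26−0.47)² = 21.7.
At s = 21.7: P(θ<0.26) ≈ 0.019. Adjusting to match 0.025 gives s ≈ 19.61.
So α = 0.47·19.61 ≈ 9.22, β = 0.53·19.61 ≈ 10.39.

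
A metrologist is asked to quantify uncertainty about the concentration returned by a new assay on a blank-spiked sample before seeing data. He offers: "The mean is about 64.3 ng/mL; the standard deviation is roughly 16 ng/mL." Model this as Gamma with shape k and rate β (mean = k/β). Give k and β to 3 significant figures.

For Gamma(k, rate β): mean = k/β, variance = k/β², so CV = 1/√k.
CV = SD/mean = 16/64.3 = 0.2488, hence k = 1/CV² = 16.2.
Then β = k/mean = 16.2/64.3 = 0.251.

k ≈ 16.2, β ≈ 0.251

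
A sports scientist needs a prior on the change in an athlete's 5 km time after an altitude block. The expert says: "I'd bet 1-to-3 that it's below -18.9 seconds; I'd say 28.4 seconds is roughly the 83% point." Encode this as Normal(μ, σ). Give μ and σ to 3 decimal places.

For Normal(μ,σ), the p-quantile is μ + z_p·σ. Here z_{0.25} = -0.6745, z_{0.83} = 0.9542.
So -18.9 = μ − 0.6745σ and 28.4 = μ + 0.9542σ.
Subtracting: σ = (28.4 − -18.9)/(0.9542 − (-0.6745)) = 29.042.
Then μ = -18.9 − (-0.6745)·29.042 = 0.689.

μ = 0.689, σ = 29.042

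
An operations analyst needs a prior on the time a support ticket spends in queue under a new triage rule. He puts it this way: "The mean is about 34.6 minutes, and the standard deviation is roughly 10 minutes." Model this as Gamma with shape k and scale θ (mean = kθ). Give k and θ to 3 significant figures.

For Gamma(k, scale θ): mean = kθ, variance = kθ², so CV = 1/√k.
CV = SD/mean = 10/34.6 = 0.289, hence k = 1/CV² = 12.
Then θ = mean/k = 34.6/12 = 2.89.

k ≈ 12, θ ≈ 2.89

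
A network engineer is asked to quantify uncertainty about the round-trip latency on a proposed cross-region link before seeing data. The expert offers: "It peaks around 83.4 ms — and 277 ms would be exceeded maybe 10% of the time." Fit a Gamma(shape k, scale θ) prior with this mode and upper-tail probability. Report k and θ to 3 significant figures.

k ≈ 2.31, θ ≈ 63.8

Gamma(k,θ) with k>1 has mode (k−1)θ, so θ = 83.4/(k−1).
Need P(X < 277) = 0.9 with θ tied to k this way. Start at k = 2, θ = 83.4: P(X<277) ≈ 0.844.
Too low — raise k to concentrate. Iterating converges to k ≈ 2.31.
Then θ = 83.4/(2.31−1) ≈ 63.8.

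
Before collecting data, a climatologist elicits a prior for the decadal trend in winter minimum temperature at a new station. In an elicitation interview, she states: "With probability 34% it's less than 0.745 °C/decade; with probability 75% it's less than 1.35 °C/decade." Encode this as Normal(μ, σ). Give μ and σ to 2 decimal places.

For Normal(μ,σ), the p-quantile is μ + z_p·σ. Here z_{0.34} = -0.4125, z_{0.75} = 0.6745.
So 0.745 = μ − 0.4125σ and 1.35 = μ + 0.6745σ.
Subtracting: σ = (1.35 − 0.745)/(0.6745 − (-0.4125)) = 0.56.
Then μ = 0.745 − (-0.4125)·0.56 = 0.97.

μ = 0.97, σ = 0.56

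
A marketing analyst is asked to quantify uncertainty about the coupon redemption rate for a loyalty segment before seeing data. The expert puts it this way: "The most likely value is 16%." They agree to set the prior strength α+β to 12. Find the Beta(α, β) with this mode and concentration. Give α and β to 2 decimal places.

For α,β > 1 the Beta mode is (α−1)/(α+β−2). With α+β = 12, the mode is (α−1)/10.
Set (α−1)/10 = 0.16 → α = 1 + 0.16·10 = 2.60.
β = 12 − α = 9.40.

α = 2.60, β = 9.40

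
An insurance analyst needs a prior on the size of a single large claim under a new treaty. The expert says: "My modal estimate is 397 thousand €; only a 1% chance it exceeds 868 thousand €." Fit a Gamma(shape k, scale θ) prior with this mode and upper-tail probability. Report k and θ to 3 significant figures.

Gamma(k,θ) with k>1 has mode (k−1)θ, so θ = 397/(k−1).
Need P(X < 868) = 0.99 with θ tied to k this way. Start at k = 2, θ = 397: P(X<868) ≈ 0.642.
Too low — raise k to concentrate. Iterating converges to k ≈ 8.89.
Then θ = 397/(8.89−1) ≈ 50.3.

k ≈ 8.89, θ ≈ 50.3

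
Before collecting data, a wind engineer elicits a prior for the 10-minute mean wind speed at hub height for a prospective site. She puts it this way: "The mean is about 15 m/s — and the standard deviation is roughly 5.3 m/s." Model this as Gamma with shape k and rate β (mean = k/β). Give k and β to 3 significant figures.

k ≈ 8.01, β ≈ 0.534

For Gamma(k, rate β): mean = k/β, variance = k/β², so CV = 1/√k.
CV = SD/mean = 5.3/15 = 0.3533, hence k = 1/CV² = 8.01.
Then β = k/mean = 8.01/15 = 0.534.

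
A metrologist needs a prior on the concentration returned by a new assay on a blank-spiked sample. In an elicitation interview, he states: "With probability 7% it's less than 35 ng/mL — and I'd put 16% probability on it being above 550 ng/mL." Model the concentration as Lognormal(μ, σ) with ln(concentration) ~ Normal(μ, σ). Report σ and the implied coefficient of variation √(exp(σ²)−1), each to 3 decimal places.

σ ≈ 1.115, CV ≈ 1.571

If T ~ Lognormal(μ,σ) then ln T ~ Normal(μ,σ), so the p-quantile of ln T is μ + z_p·σ.
ln(35) = 3.555 and ln(550) = 6.31; z_{0.07} = -1.476, z_{0.84} = 0.9945.
σ = (6.31 − 3.555)/(0.9945 − (-1.476)) = 1.115.
μ = 3.555 − (-1.476)·1.115 = 5.201.
CV = √(exp(σ²)−1) = √(exp(1.2434)−1) = 1.571.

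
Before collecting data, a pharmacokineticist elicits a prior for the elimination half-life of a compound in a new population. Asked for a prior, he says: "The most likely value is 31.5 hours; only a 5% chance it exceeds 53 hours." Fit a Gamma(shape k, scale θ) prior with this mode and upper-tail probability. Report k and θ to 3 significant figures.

k ≈ 11.3, θ ≈ 3.05

Gamma(k,θ) with k>1 has mode (k−1)θ, so θ = 31.5/(k−1).
Need P(X < 53) = 0.95 with θ tied to k this way. Start at k = 2, θ = 31.5: P(X<53) ≈ 0.501.
Too low — raise k to concentrate. Iterating converges to k ≈ 11.3.
Then θ = 31.5/(11.3−1) ≈ 3.05.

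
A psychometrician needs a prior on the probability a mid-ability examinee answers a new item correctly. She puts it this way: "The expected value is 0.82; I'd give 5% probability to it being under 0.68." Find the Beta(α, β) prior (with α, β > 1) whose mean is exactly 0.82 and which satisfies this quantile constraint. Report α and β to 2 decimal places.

α ≈ 19.77, β ≈ 4.34

With mean 0.82 fixed, write α = 0.82s, β = 0.18s where s = α+β.
Need P(θ < 0.68) = 0.05 under Beta(0.82s, 0.18s). Normal approximation: (q−m)/√(m(1−m)/s) ≈ z_{0.05} = -1.64, so s ≈ 0.82·0.18·(-1.64)²/(0.68−0.82)² = 20.4.
At s = 20.4: P(θ<0.68) ≈ 0.063. Adjusting to match 0.05 gives s ≈ 24.11.
So α = 0.82·24.11 ≈ 19.77, β = 0.18·24.11 ≈ 4.34.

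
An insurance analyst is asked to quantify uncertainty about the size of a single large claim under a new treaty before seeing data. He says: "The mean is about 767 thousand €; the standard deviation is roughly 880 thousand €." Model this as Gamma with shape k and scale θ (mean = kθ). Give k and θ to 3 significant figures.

k ≈ 0.76, θ ≈ 1010

For Gamma(k, scale θ): mean = kθ, variance = kθ², so CV = 1/√k.
CV = SD/mean = 880/767 = 1.147, hence k = 1/CV² = 0.76.
Then θ = mean/k = 767/0.76 = 1010.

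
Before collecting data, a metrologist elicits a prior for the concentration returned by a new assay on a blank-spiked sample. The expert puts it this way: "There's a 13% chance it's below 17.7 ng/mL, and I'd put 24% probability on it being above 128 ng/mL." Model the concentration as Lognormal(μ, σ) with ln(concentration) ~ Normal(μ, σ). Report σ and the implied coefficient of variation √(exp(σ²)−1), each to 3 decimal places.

σ ≈ 1.080, CV ≈ 1.486

If T ~ Lognormal(μ,σ) then ln T ~ Normal(μ,σ), so the p-quantile of ln T is μ + z_p·σ.
ln(17.7) = 2.874 and ln(128) = 4.852; z_{0.13} = -1.126, z_{0.76} = 0.7063.
σ = (4.852 − 2.874)/(0.7063 − (-1.126)) = 1.080.
μ = 2.874 − (-1.126)·1.080 = 4.090.
CV = √(exp(σ²)−1) = √(exp(1.1654)−1) = 1.486.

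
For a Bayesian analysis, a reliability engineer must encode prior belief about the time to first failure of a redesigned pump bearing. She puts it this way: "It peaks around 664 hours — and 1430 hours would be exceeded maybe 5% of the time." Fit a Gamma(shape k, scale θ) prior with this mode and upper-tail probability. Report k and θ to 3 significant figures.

Gamma(k,θ) with k>1 has mode (k−1)θ, so θ = 664/(k−1).
Need P(X < 1430) = 0.95 with θ tied to k this way. Start at k = 2, θ = 664: P(X<1430) ≈ 0.634.
Too low — raise k to concentrate. Iterating converges to k ≈ 5.68.
Then θ = 664/(5.68−1) ≈ 142.

k ≈ 5.68, θ ≈ 142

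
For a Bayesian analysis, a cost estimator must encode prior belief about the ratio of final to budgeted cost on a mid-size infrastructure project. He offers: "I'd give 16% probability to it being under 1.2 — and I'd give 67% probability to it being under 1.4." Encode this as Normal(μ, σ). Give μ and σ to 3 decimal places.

μ = 1.339, σ = 0.139

The p-quantile of Normal(μ,σ) is μ + z_p·σ, with z_{0.16} = -0.9945 and z_{0.67} = 0.4399.
Eliminate σ: μ = (z₂·x₁ − z₁·x₂)/(z₂ − z₁) = (0.4399·1.2 − (-0.9945)·1.4)/1.434 = 1.339.
Then σ = (x₂ − x₁)/(z₂ − z₁) = (1.4 − 1.2)/1.434 = 0.139.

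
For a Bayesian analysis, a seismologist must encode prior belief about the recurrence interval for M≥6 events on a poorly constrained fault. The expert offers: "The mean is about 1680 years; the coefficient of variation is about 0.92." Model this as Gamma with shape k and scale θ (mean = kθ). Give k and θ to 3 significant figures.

k ≈ 1.18, θ ≈ 1420

For Gamma(k, scale θ): mean = kθ, variance = kθ², so CV = 1/√k.
CV = 0.92, hence k = 1/CV² = 1.18.
Then θ = mean/k = 1680/1.18 = 1420.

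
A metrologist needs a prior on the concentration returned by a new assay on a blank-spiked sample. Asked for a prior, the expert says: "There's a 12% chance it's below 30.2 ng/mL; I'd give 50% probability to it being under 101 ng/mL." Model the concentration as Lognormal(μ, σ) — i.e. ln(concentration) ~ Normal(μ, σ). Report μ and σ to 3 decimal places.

μ ≈ 4.615, σ ≈ 1.027

If T ~ Lognormal(μ,σ) then ln T ~ Normal(μ,σ), so the p-quantile of ln T is μ + z_p·σ.
ln(30.2) = 3.408 and ln(101) = 4.615; z_{0.12} = -1.175, z_{0.5} = 0.
σ = (4.615 − 3.408)/(0 − (-1.175)) = 1.027.
μ = 3.408 − (-1.175)·1.027 = 4.615.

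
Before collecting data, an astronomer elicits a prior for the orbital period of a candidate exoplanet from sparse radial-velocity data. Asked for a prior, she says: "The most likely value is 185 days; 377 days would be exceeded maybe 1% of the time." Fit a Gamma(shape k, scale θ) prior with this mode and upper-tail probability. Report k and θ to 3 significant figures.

k ≈ 10.7, θ ≈ 19.2

Gamma(k,θ) with k>1 has mode (k−1)θ, so θ = 185/(k−1).
Need P(X < 377) = 0.99 with θ tied to k this way. Start at k = 2, θ = 185: P(X<377) ≈ 0.604.
Too low — raise k to concentrate. Iterating converges to k ≈ 10.7.
Then θ = 185/(10.7−1) ≈ 19.2.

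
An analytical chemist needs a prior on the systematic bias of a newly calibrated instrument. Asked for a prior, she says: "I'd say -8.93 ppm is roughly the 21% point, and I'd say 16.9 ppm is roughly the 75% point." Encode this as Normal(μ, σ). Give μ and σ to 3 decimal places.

For Normal(μ,σ), the p-quantile is μ + z_p·σ. Here z_{0.21} = -0.8064, z_{0.75} = 0.6745.
So -8.93 = μ − 0.8064σ and 16.9 = μ + 0.6745σ.
Subtracting: σ = (16.9 − -8.93)/(0.6745 − (-0.8064)) = 17.442.
Then μ = -8.93 − (-0.8064)·17.442 = 5.136.

μ = 5.136, σ = 17.442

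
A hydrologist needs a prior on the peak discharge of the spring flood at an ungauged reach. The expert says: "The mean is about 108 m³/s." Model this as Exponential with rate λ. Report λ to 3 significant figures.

λ ≈ 0.00926

Exponential mean = 1/λ, so λ = 1/108.0 = 0.00926.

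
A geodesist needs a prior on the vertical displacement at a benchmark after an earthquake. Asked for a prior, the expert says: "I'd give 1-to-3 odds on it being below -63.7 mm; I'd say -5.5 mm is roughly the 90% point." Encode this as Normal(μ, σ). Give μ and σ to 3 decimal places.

The p-quantile of Normal(μ,σ) is μ + z_p·σ, with z_{0.25} = -0.6745 and z_{0.9} = 1.282.
Eliminate σ: μ = (z₂·x₁ − z₁·x₂)/(z₂ − z₁) = (1.282·-63.7 − (-0.6745)·-5.5)/1.956 = -43.631.
Then σ = (x₂ − x₁)/(z₂ − z₁) = (-5.5 − -63.7)/1.956 = 29.754.

μ = -43.631, σ = 29.754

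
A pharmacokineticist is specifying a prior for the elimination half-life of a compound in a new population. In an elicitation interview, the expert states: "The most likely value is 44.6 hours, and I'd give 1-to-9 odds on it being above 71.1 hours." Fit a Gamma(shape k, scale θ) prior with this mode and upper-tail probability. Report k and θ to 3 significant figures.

k ≈ 9.63, θ ≈ 5.17

Gamma(k,θ) with k>1 has mode (k−1)θ, so θ = 44.6/(k−1).
Need P(X < 71.1) = 0.9 with θ tied to k this way. Start at k = 2, θ = 44.6: P(X<71.1) ≈ 0.473.
Too low — raise k to concentrate. Iterating converges to k ≈ 9.63.
Then θ = 44.6/(9.63−1) ≈ 5.17.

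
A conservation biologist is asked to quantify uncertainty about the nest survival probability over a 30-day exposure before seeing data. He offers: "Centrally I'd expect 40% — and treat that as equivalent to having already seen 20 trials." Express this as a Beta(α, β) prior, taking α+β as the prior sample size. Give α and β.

Under the effective-sample-size interpretation, Beta(α, β) has prior mean α/(α+β) and prior sample size α+β.
So α+β = 20 and α/(α+β) = 0.4, giving α = 0.4·20 = 8 and β = 20 − 8 = 12.

α = 8, β = 12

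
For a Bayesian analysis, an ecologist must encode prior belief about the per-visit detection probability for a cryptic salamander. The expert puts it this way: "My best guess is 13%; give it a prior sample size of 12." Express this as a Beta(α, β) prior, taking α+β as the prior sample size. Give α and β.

Under the effective-sample-size interpretation, Beta(α, β) has prior mean α/(α+β) and prior sample size α+β.
So α+β = 12 and α/(α+β) = 0.13, giving α = 0.13·12 = 1.56 and β = 12 − 1.56 = 10.44.

α = 1.56, β = 10.44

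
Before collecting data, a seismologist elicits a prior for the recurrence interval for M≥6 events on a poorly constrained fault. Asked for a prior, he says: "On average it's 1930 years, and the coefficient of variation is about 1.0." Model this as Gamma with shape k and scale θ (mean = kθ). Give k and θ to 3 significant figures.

k ≈ 1, θ ≈ 1930

For Gamma(k, scale θ): mean = kθ, variance = kθ², so CV = 1/√k.
CV = 1.0, hence k = 1/CV² = 1.
Then θ = mean/k = 1930/1 = 1930.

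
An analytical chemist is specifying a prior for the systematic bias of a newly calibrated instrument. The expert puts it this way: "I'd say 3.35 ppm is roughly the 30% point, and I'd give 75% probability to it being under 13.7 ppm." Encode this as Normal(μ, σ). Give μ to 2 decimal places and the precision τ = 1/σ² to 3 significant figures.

For Normal(μ,σ), the p-quantile is μ + z_p·σ. Here z_{0.3} = -0.5244, z_{0.75} = 0.6745.
So 3.35 = μ − 0.5244σ and 13.7 = μ + 0.6745σ.
Subtracting: σ = (13.7 − 3.35)/(0.6745 − (-0.5244)) = 8.63.
Then μ = 3.35 − (-0.5244)·8.63 = 7.88.
Precision τ = 1/σ² = 1/8.633² = 0.0134.

μ = 7.88, τ = 0.0134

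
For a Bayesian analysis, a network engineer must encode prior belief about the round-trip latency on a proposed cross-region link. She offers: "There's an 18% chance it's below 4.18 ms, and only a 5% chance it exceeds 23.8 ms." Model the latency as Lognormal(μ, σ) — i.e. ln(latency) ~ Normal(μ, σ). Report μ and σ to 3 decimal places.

μ ≈ 2.052, σ ≈ 0.679

If T ~ Lognormal(μ,σ) then ln T ~ Normal(μ,σ), so the p-quantile of ln T is μ + z_p·σ.
ln(4.18) = 1.43 and ln(23.8) = 3.17; z_{0.18} = -0.9154, z_{0.95} = 1.645.
σ = (3.17 − 1.43)/(1.645 − (-0.9154)) = 0.679.
μ = 1.43 − (-0.9154)·0.679 = 2.052.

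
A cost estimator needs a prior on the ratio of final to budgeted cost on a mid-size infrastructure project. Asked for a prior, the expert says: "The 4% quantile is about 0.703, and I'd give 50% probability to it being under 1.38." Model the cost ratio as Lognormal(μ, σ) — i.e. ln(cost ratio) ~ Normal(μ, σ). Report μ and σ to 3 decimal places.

If T ~ Lognormal(μ,σ) then ln T ~ Normal(μ,σ), so the p-quantile of ln T is μ + z_p·σ.
ln(0.703) = -0.3524 and ln(1.38) = 0.3221; z_{0.04} = -1.751, z_{0.5} = 0.
σ = (0.3221 − -0.3524)/(0 − (-1.751)) = 0.385.
μ = -0.3524 − (-1.751)·0.385 = 0.322.

μ ≈ 0.322, σ ≈ 0.385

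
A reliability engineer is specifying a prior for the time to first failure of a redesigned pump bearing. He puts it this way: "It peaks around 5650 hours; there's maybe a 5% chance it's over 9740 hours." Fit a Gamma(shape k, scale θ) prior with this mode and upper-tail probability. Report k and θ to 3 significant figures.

k ≈ 10.4, θ ≈ 600

Gamma(k,θ) with k>1 has mode (k−1)θ, so θ = 5650/(k−1).
Need P(X < 9740) = 0.95 with θ tied to k this way. Start at k = 2, θ = 5650: P(X<9740) ≈ 0.514.
Too low — raise k to concentrate. Iterating converges to k ≈ 10.4.
Then θ = 5650/(10.4−1) ≈ 600.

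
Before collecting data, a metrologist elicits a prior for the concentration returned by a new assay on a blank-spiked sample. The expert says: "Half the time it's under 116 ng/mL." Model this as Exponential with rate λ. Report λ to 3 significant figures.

λ ≈ 0.00598

Exponential median = ln 2 / λ, so λ = ln 2 / 116.0 = 0.00598.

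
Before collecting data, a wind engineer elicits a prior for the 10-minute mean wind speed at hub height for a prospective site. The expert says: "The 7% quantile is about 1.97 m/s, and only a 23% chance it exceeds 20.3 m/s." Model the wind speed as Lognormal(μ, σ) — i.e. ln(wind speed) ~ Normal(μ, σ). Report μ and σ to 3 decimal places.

μ ≈ 2.232, σ ≈ 1.053

If T ~ Lognormal(μ,σ) then ln T ~ Normal(μ,σ), so the p-quantile of ln T is μ + z_p·σ.
ln(1.97) = 0.678 and ln(20.3) = 3.011; z_{0.07} = -1.476, z_{0.77} = 0.7388.
σ = (3.011 − 0.678)/(0.7388 − (-1.476)) = 1.053.
μ = 0.678 − (-1.476)·1.053 = 2.232.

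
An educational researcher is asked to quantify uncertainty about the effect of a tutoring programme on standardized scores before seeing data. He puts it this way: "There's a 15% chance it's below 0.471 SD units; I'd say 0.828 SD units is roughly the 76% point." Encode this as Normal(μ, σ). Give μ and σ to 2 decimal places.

μ = 0.68, σ = 0.20

For Normal(μ,σ), the p-quantile is μ + z_p·σ. Here z_{0.15} = -1.036, z_{0.76} = 0.7063.
So 0.471 = μ − 1.036σ and 0.828 = μ + 0.7063σ.
Subtracting: σ = (0.828 − 0.471)/(0.7063 − (-1.036)) = 0.20.
Then μ = 0.471 − (-1.036)·0.20 = 0.68.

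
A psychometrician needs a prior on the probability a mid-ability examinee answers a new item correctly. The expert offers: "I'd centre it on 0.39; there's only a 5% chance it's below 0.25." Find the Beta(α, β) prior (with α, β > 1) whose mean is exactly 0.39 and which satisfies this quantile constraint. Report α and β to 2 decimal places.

With mean 0.39 fixed, write α = 0.39s, β = 0.61s where s = α+β.
Need P(θ < 0.25) = 0.05 under Beta(0.39s, 0.61s). Normal approximation: (q−m)/√(m(1−m)/s) ≈ z_{0.05} = -1.64, so s ≈ 0.39·0.61·(-1.64)²/(0.25−0.39)² = 32.8.
At s = 32.8: P(θ<0.25) ≈ 0.042. Adjusting to match 0.05 gives s ≈ 30.01.
So α = 0.39·30.01 ≈ 11.70, β = 0.61·30.01 ≈ 18.30.

α ≈ 11.70, β ≈ 18.30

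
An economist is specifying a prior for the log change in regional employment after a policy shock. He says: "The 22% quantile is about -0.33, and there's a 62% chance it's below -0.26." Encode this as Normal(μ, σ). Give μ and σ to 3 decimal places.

For Normal(μ,σ), the p-quantile is μ + z_p·σ. Here z_{0.22} = -0.7722, z_{0.62} = 0.3055.
So -0.33 = μ − 0.7722σ and -0.26 = μ + 0.3055σ.
Subtracting: σ = (-0.26 − -0.33)/(0.3055 − (-0.7722)) = 0.065.
Then μ = -0.33 − (-0.7722)·0.065 = -0.280.

μ = -0.280, σ = 0.065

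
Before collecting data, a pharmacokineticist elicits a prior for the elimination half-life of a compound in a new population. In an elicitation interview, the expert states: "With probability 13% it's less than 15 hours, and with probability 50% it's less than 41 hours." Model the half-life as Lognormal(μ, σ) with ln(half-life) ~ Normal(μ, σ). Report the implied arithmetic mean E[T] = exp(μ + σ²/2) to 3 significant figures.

If T ~ Lognormal(μ,σ) then ln T ~ Normal(μ,σ), so the p-quantile of ln T is μ + z_p·σ.
ln(15) = 2.708 and ln(41) = 3.714; z_{0.13} = -1.126, z_{0.5} = 0.
σ = (3.714 − 2.708)/(0 − (-1.126)) = 0.893.
μ = 2.708 − (-1.126)·0.893 = 3.714.
E[T] = exp(μ + σ²/2) = exp(3.714 + 0.3985) = 61.1 hours.

E[T] ≈ 61.1 hours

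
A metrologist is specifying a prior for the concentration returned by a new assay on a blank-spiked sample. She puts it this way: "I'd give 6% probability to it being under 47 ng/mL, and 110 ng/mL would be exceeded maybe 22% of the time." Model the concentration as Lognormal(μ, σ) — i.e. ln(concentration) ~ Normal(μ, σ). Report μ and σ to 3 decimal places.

If T ~ Lognormal(μ,σ) then ln T ~ Normal(μ,σ), so the p-quantile of ln T is μ + z_p·σ.
ln(47) = 3.85 and ln(110) = 4.7; z_{0.06} = -1.555, z_{0.78} = 0.7722.
σ = (4.7 − 3.85)/(0.7722 − (-1.555)) = 0.365.
μ = 3.85 − (-1.555)·0.365 = 4.418.

μ ≈ 4.418, σ ≈ 0.365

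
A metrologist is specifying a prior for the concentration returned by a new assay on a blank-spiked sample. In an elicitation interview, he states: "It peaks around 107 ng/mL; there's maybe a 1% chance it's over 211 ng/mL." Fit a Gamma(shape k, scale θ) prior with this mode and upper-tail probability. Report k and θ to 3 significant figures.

Gamma(k,θ) with k>1 has mode (k−1)θ, so θ = 107/(k−1).
Need P(X < 211) = 0.99 with θ tied to k this way. Start at k = 2, θ = 107: P(X<211) ≈ 0.586.
Too low — raise k to concentrate. Iterating converges to k ≈ 11.7.
Then θ = 107/(11.7−1) ≈ 10.

k ≈ 11.7, θ ≈ 10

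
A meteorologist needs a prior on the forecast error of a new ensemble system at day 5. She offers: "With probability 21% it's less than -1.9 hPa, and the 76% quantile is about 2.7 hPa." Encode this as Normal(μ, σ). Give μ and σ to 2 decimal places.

μ = 0.55, σ = 3.04

For Normal(μ,σ), the p-quantile is μ + z_p·σ. Here z_{0.21} = -0.8064, z_{0.76} = 0.7063.
So -1.9 = μ − 0.8064σ and 2.7 = μ + 0.7063σ.
Subtracting: σ = (2.7 − -1.9)/(0.7063 − (-0.8064)) = 3.04.
Then μ = -1.9 − (-0.8064)·3.04 = 0.55.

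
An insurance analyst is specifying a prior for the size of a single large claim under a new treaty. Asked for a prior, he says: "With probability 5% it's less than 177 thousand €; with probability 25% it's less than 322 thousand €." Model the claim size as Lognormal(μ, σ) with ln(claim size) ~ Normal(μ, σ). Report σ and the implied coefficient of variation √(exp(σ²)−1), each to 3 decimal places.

If T ~ Lognormal(μ,σ) then ln T ~ Normal(μ,σ), so the p-quantile of ln T is μ + z_p·σ.
ln(177) = 5.176 and ln(322) = 5.775; z_{0.05} = -1.645, z_{0.25} = -0.6745.
σ = (5.775 − 5.176)/(-0.6745 − (-1.645)) = 0.617.
μ = 5.176 − (-1.645)·0.617 = 6.190.
CV = √(exp(σ²)−1) = √(exp(0.3803)−1) = 0.680.

σ ≈ 0.617, CV ≈ 0.680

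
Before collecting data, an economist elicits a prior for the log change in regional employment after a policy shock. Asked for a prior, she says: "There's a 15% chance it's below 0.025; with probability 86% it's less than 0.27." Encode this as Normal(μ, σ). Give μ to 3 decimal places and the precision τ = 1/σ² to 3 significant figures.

μ = 0.145, τ = 74.6

For Normal(μ,σ), the p-quantile is μ + z_p·σ. Here z_{0.15} = -1.036, z_{0.86} = 1.08.
So 0.025 = μ − 1.036σ and 0.27 = μ + 1.08σ.
Subtracting: σ = (0.27 − 0.025)/(1.08 − (-1.036)) = 0.116.
Then μ = 0.025 − (-1.036)·0.116 = 0.145.
Precision τ = 1/σ² = 1/0.1157² = 74.6.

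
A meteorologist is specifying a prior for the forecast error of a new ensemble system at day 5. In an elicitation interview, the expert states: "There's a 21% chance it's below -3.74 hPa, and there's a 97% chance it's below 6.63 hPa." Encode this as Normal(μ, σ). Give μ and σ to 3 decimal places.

μ = -0.628, σ = 3.859

The p-quantile of Normal(μ,σ) is μ + z_p·σ, with z_{0.21} = -0.8064 and z_{0.97} = 1.881.
Eliminate σ: μ = (z₂·x₁ − z₁·x₂)/(z₂ − z₁) = (1.881·-3.74 − (-0.8064)·6.63)/2.687 = -0.628.
Then σ = (x₂ − x₁)/(z₂ − z₁) = (6.63 − -3.74)/2.687 = 3.859.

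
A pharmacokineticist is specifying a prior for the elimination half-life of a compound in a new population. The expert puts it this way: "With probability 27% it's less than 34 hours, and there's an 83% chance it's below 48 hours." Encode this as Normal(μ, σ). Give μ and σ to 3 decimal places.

μ = 39.475, σ = 8.934

The p-quantile of Normal(μ,σ) is μ + z_p·σ, with z_{0.27} = -0.6128 and z_{0.83} = 0.9542.
Eliminate σ: μ = (z₂·x₁ − z₁·x₂)/(z₂ − z₁) = (0.9542·34 − (-0.6128)·48)/1.567 = 39.475.
Then σ = (x₂ − x₁)/(z₂ − z₁) = (48 − 34)/1.567 = 8.934.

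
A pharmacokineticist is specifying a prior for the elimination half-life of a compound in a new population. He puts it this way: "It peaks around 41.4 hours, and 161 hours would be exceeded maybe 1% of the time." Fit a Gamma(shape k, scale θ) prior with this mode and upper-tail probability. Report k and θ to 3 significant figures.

Gamma(k,θ) with k>1 has mode (k−1)θ, so θ = 41.4/(k−1).
Need P(X < 161) = 0.99 with θ tied to k this way. Start at k = 2, θ = 41.4: P(X<161) ≈ 0.900.
Too low — raise k to concentrate. Iterating converges to k ≈ 3.28.
Then θ = 41.4/(3.28−1) ≈ 18.1.

k ≈ 3.28, θ ≈ 18.1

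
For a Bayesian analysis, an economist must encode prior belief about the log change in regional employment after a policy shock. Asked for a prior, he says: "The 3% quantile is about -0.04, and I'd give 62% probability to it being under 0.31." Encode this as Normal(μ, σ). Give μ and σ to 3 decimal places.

The p-quantile of Normal(μ,σ) is μ + z_p·σ, with z_{0.03} = -1.881 and z_{0.62} = 0.3055.
Eliminate σ: μ = (z₂·x₁ − z₁·x₂)/(z₂ − z₁) = (0.3055·-0.04 − (-1.881)·0.31)/2.186 = 0.261.
Then σ = (x₂ − x₁)/(z₂ − z₁) = (0.31 − -0.04)/2.186 = 0.160.

μ = 0.261, σ = 0.160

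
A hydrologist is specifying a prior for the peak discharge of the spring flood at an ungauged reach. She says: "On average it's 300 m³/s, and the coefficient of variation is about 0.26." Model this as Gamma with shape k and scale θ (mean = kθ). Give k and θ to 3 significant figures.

For Gamma(k, scale θ): mean = kθ, variance = kθ², so CV = 1/√k.
CV = 0.26, hence k = 1/CV² = 14.8.
Then θ = mean/k = 300/14.8 = 20.3.

k ≈ 14.8, θ ≈ 20.3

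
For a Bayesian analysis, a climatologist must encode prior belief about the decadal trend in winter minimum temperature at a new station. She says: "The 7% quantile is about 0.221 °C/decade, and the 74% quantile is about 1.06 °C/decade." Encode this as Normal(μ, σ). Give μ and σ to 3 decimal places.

The p-quantile of Normal(μ,σ) is μ + z_p·σ, with z_{0.07} = -1.476 and z_{0.74} = 0.6433.
Eliminate σ: μ = (z₂·x₁ − z₁·x₂)/(z₂ − z₁) = (0.6433·0.221 − (-1.476)·1.06)/2.119 = 0.805.
Then σ = (x₂ − x₁)/(z₂ − z₁) = (1.06 − 0.221)/2.119 = 0.396.

μ = 0.805, σ = 0.396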